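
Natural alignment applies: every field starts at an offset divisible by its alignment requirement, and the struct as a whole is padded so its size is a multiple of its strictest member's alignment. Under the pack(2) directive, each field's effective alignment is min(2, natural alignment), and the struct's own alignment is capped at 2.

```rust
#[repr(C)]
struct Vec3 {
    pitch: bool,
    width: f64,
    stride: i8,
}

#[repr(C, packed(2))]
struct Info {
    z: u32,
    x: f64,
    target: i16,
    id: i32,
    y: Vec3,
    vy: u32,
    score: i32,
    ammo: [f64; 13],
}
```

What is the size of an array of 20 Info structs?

3080

Vec3: pitch at 0 (size 1, align 1) → ends 1; pad 7 to align 8 for width; width at 8 (size 8, align 8) → ends 16; stride at 16 (size 1, align 1) → ends 17; tail pad 7 to reach multiple of 8; total 24 bytes, alignment 8
z at 0 (size 4, align 2) → ends 4
x at 4 (size 8, align 2) → ends 12
target at 12 (size 2, align 2) → ends 14
id at 14 (size 4, align 2) → ends 18
y at 18 (size 24, align 2) → ends 42
vy at 42 (size 4, align 2) → ends 46
score at 46 (size 4, align 2) → ends 50
ammo at 50 (size 104, align 2) → ends 154
total 154 bytes, alignment 2
array of 20: 20 × 154 = 3080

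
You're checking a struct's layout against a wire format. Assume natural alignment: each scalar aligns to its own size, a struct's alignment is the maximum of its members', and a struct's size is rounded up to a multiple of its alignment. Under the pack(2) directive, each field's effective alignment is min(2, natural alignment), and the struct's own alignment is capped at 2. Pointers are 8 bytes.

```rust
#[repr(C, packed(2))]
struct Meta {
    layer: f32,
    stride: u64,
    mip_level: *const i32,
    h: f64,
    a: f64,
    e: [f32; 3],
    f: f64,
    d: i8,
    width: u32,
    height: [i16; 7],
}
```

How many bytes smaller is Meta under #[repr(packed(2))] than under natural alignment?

natural layout:
  layer at 0 (size 4, align 4) → ends 4
  pad 4 to align 8 for stride
  stride at 8 (size 8, align 8) → ends 16
  mip_level at 16 (size 8, align 8) → ends 24
  h at 24 (size 8, align 8) → ends 32
  a at 32 (size 8, align 8) → ends 40
  e at 40 (size 12, align 4) → ends 52
  pad 4 to align 8 for f
  f at 56 (size 8, align 8) → ends 64
  d at 64 (size 1, align 1) → ends 65
  pad 3 to align 4 for width
  width at 68 (size 4, align 4) → ends 72
  height at 72 (size 14, align 2) → ends 86
  tail pad 2 to reach multiple of 8
  total 88 bytes, alignment 8
packed(2) layout:
  layer at 0 (size 4, align 2) → ends 4
  stride at 4 (size 8, align 2) → ends 12
  mip_level at 12 (size 8, align 2) → ends 20
  h at 20 (size 8, align 2) → ends 28
  a at 28 (size 8, align 2) → ends 36
  e at 36 (size 12, align 2) → ends 48
  f at 48 (size 8, align 2) → ends 56
  d at 56 (size 1, align 1) → ends 57
  pad 1 to align 2 for width
  width at 58 (size 4, align 2) → ends 62
  height at 62 (size 14, align 2) → ends 76
  total 76 bytes, alignment 2
88 − 76 = 12

12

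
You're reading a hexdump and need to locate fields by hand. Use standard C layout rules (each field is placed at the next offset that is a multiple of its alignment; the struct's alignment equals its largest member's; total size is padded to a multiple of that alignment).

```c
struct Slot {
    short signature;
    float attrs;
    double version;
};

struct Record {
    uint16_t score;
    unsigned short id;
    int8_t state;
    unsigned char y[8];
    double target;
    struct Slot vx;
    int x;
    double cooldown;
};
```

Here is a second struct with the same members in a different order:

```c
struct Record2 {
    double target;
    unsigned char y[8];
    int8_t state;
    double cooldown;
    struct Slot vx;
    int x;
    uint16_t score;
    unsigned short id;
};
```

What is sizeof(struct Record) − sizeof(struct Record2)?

0

Slot: @0: signature [2B, align 2] → 2; +2 pad (align 4); @4: attrs [4B, align 4] → 8; @8: version [8B, align 8] → 16; size 16, align 8
@0: score [2B, align 2] → 2
@2: id [2B, align 2] → 4
@4: state [1B, align 1] → 5
@5: y [8B, align 1] → 13
+3 pad (align 8)
@16: target [8B, align 8] → 24
@24: vx [16B, align 8] → 40
@40: x [4B, align 4] → 44
+4 pad (align 8)
@48: cooldown [8B, align 8] → 56
size 56, align 8
— Record2 —
@0: target [8B, align 8] → 8
@8: y [8B, align 1] → 16
@16: state [1B, align 1] → 17
+7 pad (align 8)
@24: cooldown [8B, align 8] → 32
@32: vx [16B, align 8] → 48
@48: x [4B, align 4] → 52
@52: score [2B, align 2] → 54
@54: id [2B, align 2] → 56
size 56, align 8
56 − 56 = 0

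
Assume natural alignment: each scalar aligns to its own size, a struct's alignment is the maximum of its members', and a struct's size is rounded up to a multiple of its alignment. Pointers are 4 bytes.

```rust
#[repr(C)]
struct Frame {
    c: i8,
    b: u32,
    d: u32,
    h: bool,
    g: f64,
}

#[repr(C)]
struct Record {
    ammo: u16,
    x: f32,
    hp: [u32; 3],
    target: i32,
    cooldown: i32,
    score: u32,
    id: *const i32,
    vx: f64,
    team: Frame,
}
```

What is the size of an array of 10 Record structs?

720

Frame: c at 0 (size 1, align 1) → ends 1; pad 3 to align 4 for b; b at 4 (size 4, align 4) → ends 8; d at 8 (size 4, align 4) → ends 12; h at 12 (size 1, align 1) → ends 13; pad 3 to align 8 for g; g at 16 (size 8, align 8) → ends 24; total 24 bytes, alignment 8
ammo at 0 (size 2, align 2) → ends 2
pad 2 to align 4 for x
x at 4 (size 4, align 4) → ends 8
hp at 8 (size 12, align 4) → ends 20
target at 20 (size 4, align 4) → ends 24
cooldown at 24 (size 4, align 4) → ends 28
score at 28 (size 4, align 4) → ends 32
id at 32 (size 4, align 4) → ends 36
pad 4 to align 8 for vx
vx at 40 (size 8, align 8) → ends 48
team at 48 (size 24, align 8) → ends 72
total 72 bytes, alignment 8
array of 10: 10 × 72 = 720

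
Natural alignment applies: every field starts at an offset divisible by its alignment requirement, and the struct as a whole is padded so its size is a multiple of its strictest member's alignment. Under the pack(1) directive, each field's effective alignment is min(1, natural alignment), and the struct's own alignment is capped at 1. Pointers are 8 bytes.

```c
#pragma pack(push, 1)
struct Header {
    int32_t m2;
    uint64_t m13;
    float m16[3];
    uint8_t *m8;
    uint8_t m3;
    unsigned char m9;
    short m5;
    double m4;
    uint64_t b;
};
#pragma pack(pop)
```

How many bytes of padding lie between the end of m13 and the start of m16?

m2 at 0 (size 4, align 1) → ends 4
m13 at 4 (size 8, align 1) → ends 12
m16 at 12 (size 12, align 1) → ends 24

0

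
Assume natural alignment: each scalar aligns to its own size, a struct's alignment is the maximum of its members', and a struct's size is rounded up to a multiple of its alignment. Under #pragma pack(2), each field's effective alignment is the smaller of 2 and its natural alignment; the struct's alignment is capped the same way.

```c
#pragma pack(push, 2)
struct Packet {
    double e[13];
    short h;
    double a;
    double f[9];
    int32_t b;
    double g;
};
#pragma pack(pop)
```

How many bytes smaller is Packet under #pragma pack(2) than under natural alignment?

natural layout:
  @0: e [104B, align 8] → 104
  @104: h [2B, align 2] → 106
  +6 pad (align 8)
  @112: a [8B, align 8] → 120
  @120: f [72B, align 8] → 192
  @192: b [4B, align 4] → 196
  +4 pad (align 8)
  @200: g [8B, align 8] → 208
  size 208, align 8
packed(2) layout:
  @0: e [104B, align 2] → 104
  @104: h [2B, align 2] → 106
  @106: a [8B, align 2] → 114
  @114: f [72B, align 2] → 186
  @186: b [4B, align 2] → 190
  @190: g [8B, align 2] → 198
  size 198, align 2
208 − 198 = 10

10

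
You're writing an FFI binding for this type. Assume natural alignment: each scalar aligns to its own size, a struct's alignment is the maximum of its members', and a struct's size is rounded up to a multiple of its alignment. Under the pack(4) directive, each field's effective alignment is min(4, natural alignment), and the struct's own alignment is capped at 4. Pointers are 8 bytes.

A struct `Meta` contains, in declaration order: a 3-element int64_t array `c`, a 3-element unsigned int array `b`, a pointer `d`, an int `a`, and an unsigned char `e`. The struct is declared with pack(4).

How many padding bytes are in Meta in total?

@0: c [24B, align 4] → 24
@24: b [12B, align 4] → 36
@36: d [8B, align 4] → 44
@44: a [4B, align 4] → 48
@48: e [1B, align 1] → 49
+3 tail pad (align 4)
size 52, align 4
data bytes 49, size 52 → padding 3

3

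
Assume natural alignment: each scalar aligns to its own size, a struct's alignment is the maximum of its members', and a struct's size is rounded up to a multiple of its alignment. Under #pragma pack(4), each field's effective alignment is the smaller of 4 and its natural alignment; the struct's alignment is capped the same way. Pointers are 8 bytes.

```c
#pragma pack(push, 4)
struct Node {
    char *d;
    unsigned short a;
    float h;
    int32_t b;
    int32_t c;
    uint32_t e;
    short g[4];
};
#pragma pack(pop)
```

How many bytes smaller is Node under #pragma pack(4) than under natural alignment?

4

natural layout:
  @0: d [8B, align 8] → 8
  @8: a [2B, align 2] → 10
  +2 pad (align 4)
  @12: h [4B, align 4] → 16
  @16: b [4B, align 4] → 20
  @20: c [4B, align 4] → 24
  @24: e [4B, align 4] → 28
  @28: g [8B, align 2] → 36
  +4 tail pad (align 8)
  size 40, align 8
packed(4) layout:
  @0: d [8B, align 4] → 8
  @8: a [2B, align 2] → 10
  +2 pad (align 4)
  @12: h [4B, align 4] → 16
  @16: b [4B, align 4] → 20
  @20: c [4B, align 4] → 24
  @24: e [4B, align 4] → 28
  @28: g [8B, align 2] → 36
  size 36, align 4
40 − 36 = 4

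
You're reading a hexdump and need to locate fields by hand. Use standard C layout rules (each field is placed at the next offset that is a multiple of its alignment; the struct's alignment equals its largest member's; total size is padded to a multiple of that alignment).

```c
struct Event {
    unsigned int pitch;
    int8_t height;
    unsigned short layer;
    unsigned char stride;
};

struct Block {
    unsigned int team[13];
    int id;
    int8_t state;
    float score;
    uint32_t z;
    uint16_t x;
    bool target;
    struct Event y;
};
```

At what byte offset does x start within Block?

68

Event: 0..4  pitch  (4B, 4-aligned); 4..5  height  (1B, 1-aligned); 5..6  -- padding (1B); 6..8  layer  (2B, 2-aligned); 8..9  stride  (1B, 1-aligned); 9..12  -- tail padding (3B); sizeof = 12, alignof = 4
0..52  team  (52B, 4-aligned)
52..56  id  (4B, 4-aligned)
56..57  state  (1B, 1-aligned)
57..60  -- padding (3B)
60..64  score  (4B, 4-aligned)
64..68  z  (4B, 4-aligned)
68..70  x  (2B, 2-aligned)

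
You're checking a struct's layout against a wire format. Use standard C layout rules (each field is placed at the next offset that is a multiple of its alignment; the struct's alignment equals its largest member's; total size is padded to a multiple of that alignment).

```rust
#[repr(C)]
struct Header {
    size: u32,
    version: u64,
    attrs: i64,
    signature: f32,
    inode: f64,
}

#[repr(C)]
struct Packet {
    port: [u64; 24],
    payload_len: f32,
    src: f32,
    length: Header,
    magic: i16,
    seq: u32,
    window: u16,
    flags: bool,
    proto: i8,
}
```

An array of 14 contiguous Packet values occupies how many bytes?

Header: 0..4  size  (4B, 4-aligned); 4..8  -- padding (4B); 8..16  version  (8B, 8-aligned); 16..24  attrs  (8B, 8-aligned); 24..28  signature  (4B, 4-aligned); 28..32  -- padding (4B); 32..40  inode  (8B, 8-aligned); sizeof = 40, alignof = 8
0..192  port  (192B, 8-aligned)
192..196  payload_len  (4B, 4-aligned)
196..200  src  (4B, 4-aligned)
200..240  length  (40B, 8-aligned)
240..242  magic  (2B, 2-aligned)
242..244  -- padding (2B)
244..248  seq  (4B, 4-aligned)
248..250  window  (2B, 2-aligned)
250..251  flags  (1B, 1-aligned)
251..252  proto  (1B, 1-aligned)
252..256  -- tail padding (4B)
sizeof = 256, alignof = 8
array of 14: 14 × 256 = 3584

3584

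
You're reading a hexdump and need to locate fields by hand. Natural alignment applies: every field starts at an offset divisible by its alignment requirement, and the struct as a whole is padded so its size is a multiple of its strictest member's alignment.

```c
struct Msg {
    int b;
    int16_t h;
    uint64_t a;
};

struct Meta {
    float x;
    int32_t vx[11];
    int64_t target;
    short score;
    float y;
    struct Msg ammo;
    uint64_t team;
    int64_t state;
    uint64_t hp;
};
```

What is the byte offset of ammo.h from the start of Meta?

68

Msg: b at 0 (size 4, align 4) → ends 4; h at 4 (size 2, align 2) → ends 6; pad 2 to align 8 for a; a at 8 (size 8, align 8) → ends 16; total 16 bytes, alignment 8
x at 0 (size 4, align 4) → ends 4
vx at 4 (size 44, align 4) → ends 48
target at 48 (size 8, align 8) → ends 56
score at 56 (size 2, align 2) → ends 58
pad 2 to align 4 for y
y at 60 (size 4, align 4) → ends 64
ammo at 64 (size 16, align 8) → ends 80
within Msg: h at 4
64 + 4 = 68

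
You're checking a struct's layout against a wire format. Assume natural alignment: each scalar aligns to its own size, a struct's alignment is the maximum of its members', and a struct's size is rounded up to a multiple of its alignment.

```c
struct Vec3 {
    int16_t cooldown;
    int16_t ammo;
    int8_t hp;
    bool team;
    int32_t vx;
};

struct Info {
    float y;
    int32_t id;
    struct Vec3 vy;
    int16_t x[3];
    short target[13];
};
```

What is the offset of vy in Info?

8

Vec3: @0: cooldown [2B, align 2] → 2; @2: ammo [2B, align 2] → 4; @4: hp [1B, align 1] → 5; @5: team [1B, align 1] → 6; +2 pad (align 4); @8: vx [4B, align 4] → 12; size 12, align 4
@0: y [4B, align 4] → 4
@4: id [4B, align 4] → 8
@8: vy [12B, align 4] → 20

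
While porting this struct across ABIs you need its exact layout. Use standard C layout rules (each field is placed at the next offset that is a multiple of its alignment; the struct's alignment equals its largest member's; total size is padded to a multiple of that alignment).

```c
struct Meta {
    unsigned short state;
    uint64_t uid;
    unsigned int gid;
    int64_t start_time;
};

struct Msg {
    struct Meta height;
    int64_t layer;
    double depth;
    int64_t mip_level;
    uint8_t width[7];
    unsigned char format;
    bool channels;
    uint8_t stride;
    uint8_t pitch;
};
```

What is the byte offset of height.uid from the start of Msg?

Meta: state at 0 (size 2, align 2) → ends 2; pad 6 to align 8 for uid; uid at 8 (size 8, align 8) → ends 16; gid at 16 (size 4, align 4) → ends 20; pad 4 to align 8 for start_time; start_time at 24 (size 8, align 8) → ends 32; total 32 bytes, alignment 8
height at 0 (size 32, align 8) → ends 32
within Meta: uid at 8
0 + 8 = 8

8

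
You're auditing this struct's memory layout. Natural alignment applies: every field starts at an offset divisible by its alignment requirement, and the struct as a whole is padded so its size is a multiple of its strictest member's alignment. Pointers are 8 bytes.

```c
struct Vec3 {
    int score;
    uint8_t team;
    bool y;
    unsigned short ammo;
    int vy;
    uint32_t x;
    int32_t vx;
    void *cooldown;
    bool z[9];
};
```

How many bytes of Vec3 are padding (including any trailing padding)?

11

score at 0 (size 4, align 4) → ends 4
team at 4 (size 1, align 1) → ends 5
y at 5 (size 1, align 1) → ends 6
ammo at 6 (size 2, align 2) → ends 8
vy at 8 (size 4, align 4) → ends 12
x at 12 (size 4, align 4) → ends 16
vx at 16 (size 4, align 4) → ends 20
pad 4 to align 8 for cooldown
cooldown at 24 (size 8, align 8) → ends 32
z at 32 (size 9, align 1) → ends 41
tail pad 7 to reach multiple of 8
total 48 bytes, alignment 8
data bytes 37, size 48 → padding 11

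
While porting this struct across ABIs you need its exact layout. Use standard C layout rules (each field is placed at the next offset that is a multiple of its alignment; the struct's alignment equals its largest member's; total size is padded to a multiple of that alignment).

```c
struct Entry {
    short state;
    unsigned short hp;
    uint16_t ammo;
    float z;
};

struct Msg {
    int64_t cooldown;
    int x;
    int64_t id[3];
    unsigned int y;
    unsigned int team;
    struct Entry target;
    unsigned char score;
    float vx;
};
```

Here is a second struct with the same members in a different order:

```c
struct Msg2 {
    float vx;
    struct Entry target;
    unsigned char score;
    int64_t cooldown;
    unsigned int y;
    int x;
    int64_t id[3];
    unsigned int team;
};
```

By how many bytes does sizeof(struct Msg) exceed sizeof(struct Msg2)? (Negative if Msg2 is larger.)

0

Entry: state at 0 (size 2, align 2) → ends 2; hp at 2 (size 2, align 2) → ends 4; ammo at 4 (size 2, align 2) → ends 6; pad 2 to align 4 for z; z at 8 (size 4, align 4) → ends 12; total 12 bytes, alignment 4
cooldown at 0 (size 8, align 8) → ends 8
x at 8 (size 4, align 4) → ends 12
pad 4 to align 8 for id
id at 16 (size 24, align 8) → ends 40
y at 40 (size 4, align 4) → ends 44
team at 44 (size 4, align 4) → ends 48
target at 48 (size 12, align 4) → ends 60
score at 60 (size 1, align 1) → ends 61
pad 3 to align 4 for vx
vx at 64 (size 4, align 4) → ends 68
tail pad 4 to reach multiple of 8
total 72 bytes, alignment 8
— Msg2 —
vx at 0 (size 4, align 4) → ends 4
target at 4 (size 12, align 4) → ends 16
score at 16 (size 1, align 1) → ends 17
pad 7 to align 8 for cooldown
cooldown at 24 (size 8, align 8) → ends 32
y at 32 (size 4, align 4) → ends 36
x at 36 (size 4, align 4) → ends 40
id at 40 (size 24, align 8) → ends 64
team at 64 (size 4, align 4) → ends 68
tail pad 4 to reach multiple of 8
total 72 bytes, alignment 8
72 − 72 = 0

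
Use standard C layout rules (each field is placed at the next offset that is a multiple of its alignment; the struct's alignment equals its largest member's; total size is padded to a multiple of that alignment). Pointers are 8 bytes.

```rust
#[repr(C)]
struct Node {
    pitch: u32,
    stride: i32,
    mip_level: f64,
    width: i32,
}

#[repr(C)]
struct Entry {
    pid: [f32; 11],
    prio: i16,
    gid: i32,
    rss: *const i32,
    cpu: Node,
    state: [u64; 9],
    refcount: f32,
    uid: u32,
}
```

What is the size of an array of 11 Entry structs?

Node: 0..4  pitch  (4B, 4-aligned); 4..8  stride  (4B, 4-aligned); 8..16  mip_level  (8B, 8-aligned); 16..20  width  (4B, 4-aligned); 20..24  -- tail padding (4B); sizeof = 24, alignof = 8
0..44  pid  (44B, 4-aligned)
44..46  prio  (2B, 2-aligned)
46..48  -- padding (2B)
48..52  gid  (4B, 4-aligned)
52..56  -- padding (4B)
56..64  rss  (8B, 8-aligned)
64..88  cpu  (24B, 8-aligned)
88..160  state  (72B, 8-aligned)
160..164  refcount  (4B, 4-aligned)
164..168  uid  (4B, 4-aligned)
sizeof = 168, alignof = 8
array of 11: 11 × 168 = 1848

1848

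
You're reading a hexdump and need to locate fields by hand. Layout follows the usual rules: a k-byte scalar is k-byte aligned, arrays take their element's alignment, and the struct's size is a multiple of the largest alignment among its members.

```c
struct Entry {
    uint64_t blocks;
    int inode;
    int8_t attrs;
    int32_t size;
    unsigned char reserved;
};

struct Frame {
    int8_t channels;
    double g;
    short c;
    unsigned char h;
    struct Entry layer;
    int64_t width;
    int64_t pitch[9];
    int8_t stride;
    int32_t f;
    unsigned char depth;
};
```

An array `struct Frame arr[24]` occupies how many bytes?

3456

Entry: @0: blocks [8B, align 8] → 8; @8: inode [4B, align 4] → 12; @12: attrs [1B, align 1] → 13; +3 pad (align 4); @16: size [4B, align 4] → 20; @20: reserved [1B, align 1] → 21; +3 tail pad (align 8); size 24, align 8
@0: channels [1B, align 1] → 1
+7 pad (align 8)
@8: g [8B, align 8] → 16
@16: c [2B, align 2] → 18
@18: h [1B, align 1] → 19
+5 pad (align 8)
@24: layer [24B, align 8] → 48
@48: width [8B, align 8] → 56
@56: pitch [72B, align 8] → 128
@128: stride [1B, align 1] → 129
+3 pad (align 4)
@132: f [4B, align 4] → 136
@136: depth [1B, align 1] → 137
+7 tail pad (align 8)
size 144, align 8
array of 24: 24 × 144 = 3456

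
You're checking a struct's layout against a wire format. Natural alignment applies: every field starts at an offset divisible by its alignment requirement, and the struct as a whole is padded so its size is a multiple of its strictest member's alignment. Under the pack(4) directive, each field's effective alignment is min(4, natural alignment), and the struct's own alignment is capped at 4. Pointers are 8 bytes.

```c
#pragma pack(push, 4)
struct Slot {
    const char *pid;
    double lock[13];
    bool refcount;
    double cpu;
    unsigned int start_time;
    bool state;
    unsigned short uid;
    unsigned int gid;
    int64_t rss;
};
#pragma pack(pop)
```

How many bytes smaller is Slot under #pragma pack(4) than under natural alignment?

8

natural layout:
  @0: pid [8B, align 8] → 8
  @8: lock [104B, align 8] → 112
  @112: refcount [1B, align 1] → 113
  +7 pad (align 8)
  @120: cpu [8B, align 8] → 128
  @128: start_time [4B, align 4] → 132
  @132: state [1B, align 1] → 133
  +1 pad (align 2)
  @134: uid [2B, align 2] → 136
  @136: gid [4B, align 4] → 140
  +4 pad (align 8)
  @144: rss [8B, align 8] → 152
  size 152, align 8
packed(4) layout:
  @0: pid [8B, align 4] → 8
  @8: lock [104B, align 4] → 112
  @112: refcount [1B, align 1] → 113
  +3 pad (align 4)
  @116: cpu [8B, align 4] → 124
  @124: start_time [4B, align 4] → 128
  @128: state [1B, align 1] → 129
  +1 pad (align 2)
  @130: uid [2B, align 2] → 132
  @132: gid [4B, align 4] → 136
  @136: rss [8B, align 4] → 144
  size 144, align 4
152 − 144 = 8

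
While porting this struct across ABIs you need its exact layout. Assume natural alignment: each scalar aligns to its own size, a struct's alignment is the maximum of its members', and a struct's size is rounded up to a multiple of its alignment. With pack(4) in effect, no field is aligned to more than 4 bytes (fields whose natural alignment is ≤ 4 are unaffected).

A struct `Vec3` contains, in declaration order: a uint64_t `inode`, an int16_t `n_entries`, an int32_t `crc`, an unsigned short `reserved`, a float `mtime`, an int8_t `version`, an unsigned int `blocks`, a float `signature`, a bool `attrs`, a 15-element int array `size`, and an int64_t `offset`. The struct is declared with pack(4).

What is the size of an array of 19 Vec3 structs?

@0: inode [8B, align 4] → 8
@8: n_entries [2B, align 2] → 10
+2 pad (align 4)
@12: crc [4B, align 4] → 16
@16: reserved [2B, align 2] → 18
+2 pad (align 4)
@20: mtime [4B, align 4] → 24
@24: version [1B, align 1] → 25
+3 pad (align 4)
@28: blocks [4B, align 4] → 32
@32: signature [4B, align 4] → 36
@36: attrs [1B, align 1] → 37
+3 pad (align 4)
@40: size [60B, align 4] → 100
@100: offset [8B, align 4] → 108
size 108, align 4
array of 19: 19 × 108 = 2052

2052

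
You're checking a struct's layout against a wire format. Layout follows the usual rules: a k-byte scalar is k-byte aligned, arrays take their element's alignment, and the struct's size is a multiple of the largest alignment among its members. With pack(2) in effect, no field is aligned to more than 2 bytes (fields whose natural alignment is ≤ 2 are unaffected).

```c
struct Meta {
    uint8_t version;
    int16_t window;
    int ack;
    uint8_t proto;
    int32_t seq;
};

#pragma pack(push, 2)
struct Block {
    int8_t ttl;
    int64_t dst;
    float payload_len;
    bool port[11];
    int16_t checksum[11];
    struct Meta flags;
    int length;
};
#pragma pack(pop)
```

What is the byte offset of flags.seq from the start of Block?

Meta: 0..1  version  (1B, 1-aligned); 1..2  -- padding (1B); 2..4  window  (2B, 2-aligned); 4..8  ack  (4B, 4-aligned); 8..9  proto  (1B, 1-aligned); 9..12  -- padding (3B); 12..16  seq  (4B, 4-aligned); sizeof = 16, alignof = 4
0..1  ttl  (1B, 1-aligned)
1..2  -- padding (1B)
2..10  dst  (8B, 2-aligned)
10..14  payload_len  (4B, 2-aligned)
14..25  port  (11B, 1-aligned)
25..26  -- padding (1B)
26..48  checksum  (22B, 2-aligned)
48..64  flags  (16B, 2-aligned)
within Meta: seq at 12
48 + 12 = 60

60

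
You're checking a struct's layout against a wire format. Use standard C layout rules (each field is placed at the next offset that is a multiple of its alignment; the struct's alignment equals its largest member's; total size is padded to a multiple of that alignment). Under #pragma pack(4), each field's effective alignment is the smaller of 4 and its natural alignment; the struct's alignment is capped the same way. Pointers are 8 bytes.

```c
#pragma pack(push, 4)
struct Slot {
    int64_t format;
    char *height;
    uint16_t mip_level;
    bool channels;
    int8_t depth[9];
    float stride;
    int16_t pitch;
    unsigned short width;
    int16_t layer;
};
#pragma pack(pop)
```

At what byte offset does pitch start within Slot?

32

0..8  format  (8B, 4-aligned)
8..16  height  (8B, 4-aligned)
16..18  mip_level  (2B, 2-aligned)
18..19  channels  (1B, 1-aligned)
19..28  depth  (9B, 1-aligned)
28..32  stride  (4B, 4-aligned)
32..34  pitch  (2B, 2-aligned)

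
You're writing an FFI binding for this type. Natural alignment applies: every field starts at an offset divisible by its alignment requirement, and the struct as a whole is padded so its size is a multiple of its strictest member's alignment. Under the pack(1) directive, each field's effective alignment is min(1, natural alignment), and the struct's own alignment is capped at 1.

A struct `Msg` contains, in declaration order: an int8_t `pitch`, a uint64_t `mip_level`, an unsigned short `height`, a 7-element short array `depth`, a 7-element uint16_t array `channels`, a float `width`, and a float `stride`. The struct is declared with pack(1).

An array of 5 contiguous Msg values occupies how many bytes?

235

0..1  pitch  (1B, 1-aligned)
1..9  mip_level  (8B, 1-aligned)
9..11  height  (2B, 1-aligned)
11..25  depth  (14B, 1-aligned)
25..39  channels  (14B, 1-aligned)
39..43  width  (4B, 1-aligned)
43..47  stride  (4B, 1-aligned)
sizeof = 47, alignof = 1
array of 5: 5 × 47 = 235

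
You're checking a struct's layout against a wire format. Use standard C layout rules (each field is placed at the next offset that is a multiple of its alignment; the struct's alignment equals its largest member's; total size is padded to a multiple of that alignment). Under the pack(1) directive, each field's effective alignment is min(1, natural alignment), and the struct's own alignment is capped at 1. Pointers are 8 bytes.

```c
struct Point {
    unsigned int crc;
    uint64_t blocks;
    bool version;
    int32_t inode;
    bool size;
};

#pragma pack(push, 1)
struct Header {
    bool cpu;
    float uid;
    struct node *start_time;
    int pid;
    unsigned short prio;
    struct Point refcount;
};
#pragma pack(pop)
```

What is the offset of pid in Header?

13

Point: crc at 0 (size 4, align 4) → ends 4; pad 4 to align 8 for blocks; blocks at 8 (size 8, align 8) → ends 16; version at 16 (size 1, align 1) → ends 17; pad 3 to align 4 for inode; inode at 20 (size 4, align 4) → ends 24; size at 24 (size 1, align 1) → ends 25; tail pad 7 to reach multiple of 8; total 32 bytes, alignment 8
cpu at 0 (size 1, align 1) → ends 1
uid at 1 (size 4, align 1) → ends 5
start_time at 5 (size 8, align 1) → ends 13
pid at 13 (size 4, align 1) → ends 17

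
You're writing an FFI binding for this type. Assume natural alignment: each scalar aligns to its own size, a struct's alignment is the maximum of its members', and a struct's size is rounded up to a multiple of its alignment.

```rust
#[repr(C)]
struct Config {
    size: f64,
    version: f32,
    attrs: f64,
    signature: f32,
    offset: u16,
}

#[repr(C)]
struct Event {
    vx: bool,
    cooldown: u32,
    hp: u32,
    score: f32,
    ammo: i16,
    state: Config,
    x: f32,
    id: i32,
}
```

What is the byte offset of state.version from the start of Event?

32

Config: @0: size [8B, align 8] → 8; @8: version [4B, align 4] → 12; +4 pad (align 8); @16: attrs [8B, align 8] → 24; @24: signature [4B, align 4] → 28; @28: offset [2B, align 2] → 30; +2 tail pad (align 8); size 32, align 8
@0: vx [1B, align 1] → 1
+3 pad (align 4)
@4: cooldown [4B, align 4] → 8
@8: hp [4B, align 4] → 12
@12: score [4B, align 4] → 16
@16: ammo [2B, align 2] → 18
+6 pad (align 8)
@24: state [32B, align 8] → 56
within Config: version at 8
24 + 8 = 32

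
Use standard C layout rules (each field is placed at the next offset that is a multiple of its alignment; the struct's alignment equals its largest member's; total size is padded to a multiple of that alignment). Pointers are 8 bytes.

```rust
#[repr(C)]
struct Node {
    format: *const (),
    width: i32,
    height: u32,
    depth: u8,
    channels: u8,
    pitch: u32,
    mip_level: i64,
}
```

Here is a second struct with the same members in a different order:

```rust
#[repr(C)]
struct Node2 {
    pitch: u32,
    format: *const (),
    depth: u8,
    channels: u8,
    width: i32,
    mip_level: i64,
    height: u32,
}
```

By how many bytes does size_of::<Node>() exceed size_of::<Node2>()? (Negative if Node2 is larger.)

-8

0..8  format  (8B, 8-aligned)
8..12  width  (4B, 4-aligned)
12..16  height  (4B, 4-aligned)
16..17  depth  (1B, 1-aligned)
17..18  channels  (1B, 1-aligned)
18..20  -- padding (2B)
20..24  pitch  (4B, 4-aligned)
24..32  mip_level  (8B, 8-aligned)
sizeof = 32, alignof = 8
— Node2 —
0..4  pitch  (4B, 4-aligned)
4..8  -- padding (4B)
8..16  format  (8B, 8-aligned)
16..17  depth  (1B, 1-aligned)
17..18  channels  (1B, 1-aligned)
18..20  -- padding (2B)
20..24  width  (4B, 4-aligned)
24..32  mip_level  (8B, 8-aligned)
32..36  height  (4B, 4-aligned)
36..40  -- tail padding (4B)
sizeof = 40, alignof = 8
32 − 40 = -8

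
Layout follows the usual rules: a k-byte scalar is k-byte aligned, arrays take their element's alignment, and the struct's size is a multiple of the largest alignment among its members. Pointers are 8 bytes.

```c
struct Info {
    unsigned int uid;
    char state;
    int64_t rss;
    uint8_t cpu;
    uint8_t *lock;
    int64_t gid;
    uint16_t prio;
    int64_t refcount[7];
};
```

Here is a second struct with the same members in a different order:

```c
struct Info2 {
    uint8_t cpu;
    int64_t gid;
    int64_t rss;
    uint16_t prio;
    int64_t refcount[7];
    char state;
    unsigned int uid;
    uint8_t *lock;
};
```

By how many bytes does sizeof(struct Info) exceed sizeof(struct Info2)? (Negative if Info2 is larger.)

0

@0: uid [4B, align 4] → 4
@4: state [1B, align 1] → 5
+3 pad (align 8)
@8: rss [8B, align 8] → 16
@16: cpu [1B, align 1] → 17
+7 pad (align 8)
@24: lock [8B, align 8] → 32
@32: gid [8B, align 8] → 40
@40: prio [2B, align 2] → 42
+6 pad (align 8)
@48: refcount [56B, align 8] → 104
size 104, align 8
— Info2 —
@0: cpu [1B, align 1] → 1
+7 pad (align 8)
@8: gid [8B, align 8] → 16
@16: rss [8B, align 8] → 24
@24: prio [2B, align 2] → 26
+6 pad (align 8)
@32: refcount [56B, align 8] → 88
@88: state [1B, align 1] → 89
+3 pad (align 4)
@92: uid [4B, align 4] → 96
@96: lock [8B, align 8] → 104
size 104, align 8
104 − 104 = 0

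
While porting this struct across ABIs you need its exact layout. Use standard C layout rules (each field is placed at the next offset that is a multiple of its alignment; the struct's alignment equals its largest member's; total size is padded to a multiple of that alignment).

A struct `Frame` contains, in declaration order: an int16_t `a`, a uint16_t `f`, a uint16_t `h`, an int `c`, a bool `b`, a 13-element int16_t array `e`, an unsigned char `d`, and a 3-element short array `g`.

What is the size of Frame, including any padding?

a at 0 (size 2, align 2) → ends 2
f at 2 (size 2, align 2) → ends 4
h at 4 (size 2, align 2) → ends 6
pad 2 to align 4 for c
c at 8 (size 4, align 4) → ends 12
b at 12 (size 1, align 1) → ends 13
pad 1 to align 2 for e
e at 14 (size 26, align 2) → ends 40
d at 40 (size 1, align 1) → ends 41
pad 1 to align 2 for g
g at 42 (size 6, align 2) → ends 48
total 48 bytes, alignment 4

48 bytes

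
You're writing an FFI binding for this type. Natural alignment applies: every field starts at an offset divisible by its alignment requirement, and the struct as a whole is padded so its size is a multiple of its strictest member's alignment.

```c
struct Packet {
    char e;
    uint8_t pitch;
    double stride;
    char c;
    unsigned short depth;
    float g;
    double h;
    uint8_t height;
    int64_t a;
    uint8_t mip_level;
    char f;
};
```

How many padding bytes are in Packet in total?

20

0..1  e  (1B, 1-aligned)
1..2  pitch  (1B, 1-aligned)
2..8  -- padding (6B)
8..16  stride  (8B, 8-aligned)
16..17  c  (1B, 1-aligned)
17..18  -- padding (1B)
18..20  depth  (2B, 2-aligned)
20..24  g  (4B, 4-aligned)
24..32  h  (8B, 8-aligned)
32..33  height  (1B, 1-aligned)
33..40  -- padding (7B)
40..48  a  (8B, 8-aligned)
48..49  mip_level  (1B, 1-aligned)
49..50  f  (1B, 1-aligned)
50..56  -- tail padding (6B)
sizeof = 56, alignof = 8
data bytes 36, size 56 → padding 20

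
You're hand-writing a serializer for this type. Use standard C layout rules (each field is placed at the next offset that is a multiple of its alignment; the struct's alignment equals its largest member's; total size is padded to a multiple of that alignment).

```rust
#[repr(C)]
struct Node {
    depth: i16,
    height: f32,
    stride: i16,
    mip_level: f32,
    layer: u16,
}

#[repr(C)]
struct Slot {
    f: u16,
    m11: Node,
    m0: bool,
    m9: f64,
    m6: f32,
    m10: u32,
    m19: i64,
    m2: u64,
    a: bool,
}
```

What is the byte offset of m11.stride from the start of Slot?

12

Node: depth at 0 (size 2, align 2) → ends 2; pad 2 to align 4 for height; height at 4 (size 4, align 4) → ends 8; stride at 8 (size 2, align 2) → ends 10; pad 2 to align 4 for mip_level; mip_level at 12 (size 4, align 4) → ends 16; layer at 16 (size 2, align 2) → ends 18; tail pad 2 to reach multiple of 4; total 20 bytes, alignment 4
f at 0 (size 2, align 2) → ends 2
pad 2 to align 4 for m11
m11 at 4 (size 20, align 4) → ends 24
within Node: stride at 8
4 + 8 = 12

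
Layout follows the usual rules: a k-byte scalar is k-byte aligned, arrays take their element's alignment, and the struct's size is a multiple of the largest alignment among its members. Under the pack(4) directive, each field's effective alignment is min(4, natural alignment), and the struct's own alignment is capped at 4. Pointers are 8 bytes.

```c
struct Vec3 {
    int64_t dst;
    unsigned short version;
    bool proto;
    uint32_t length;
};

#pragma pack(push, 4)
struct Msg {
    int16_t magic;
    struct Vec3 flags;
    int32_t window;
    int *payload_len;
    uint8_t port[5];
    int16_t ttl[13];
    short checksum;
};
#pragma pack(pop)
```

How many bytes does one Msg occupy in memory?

Vec3: dst at 0 (size 8, align 8) → ends 8; version at 8 (size 2, align 2) → ends 10; proto at 10 (size 1, align 1) → ends 11; pad 1 to align 4 for length; length at 12 (size 4, align 4) → ends 16; total 16 bytes, alignment 8
magic at 0 (size 2, align 2) → ends 2
pad 2 to align 4 for flags
flags at 4 (size 16, align 4) → ends 20
window at 20 (size 4, align 4) → ends 24
payload_len at 24 (size 8, align 4) → ends 32
port at 32 (size 5, align 1) → ends 37
pad 1 to align 2 for ttl
ttl at 38 (size 26, align 2) → ends 64
checksum at 64 (size 2, align 2) → ends 66
tail pad 2 to reach multiple of 4
total 68 bytes, alignment 4

68 bytes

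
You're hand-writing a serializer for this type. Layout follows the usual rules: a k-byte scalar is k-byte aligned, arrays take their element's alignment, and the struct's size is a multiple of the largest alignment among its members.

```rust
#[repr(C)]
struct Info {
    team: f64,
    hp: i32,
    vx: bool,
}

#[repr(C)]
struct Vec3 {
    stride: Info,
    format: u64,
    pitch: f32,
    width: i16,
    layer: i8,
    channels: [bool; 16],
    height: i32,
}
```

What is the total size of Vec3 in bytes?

Info: team at 0 (size 8, align 8) → ends 8; hp at 8 (size 4, align 4) → ends 12; vx at 12 (size 1, align 1) → ends 13; tail pad 3 to reach multiple of 8; total 16 bytes, alignment 8
stride at 0 (size 16, align 8) → ends 16
format at 16 (size 8, align 8) → ends 24
pitch at 24 (size 4, align 4) → ends 28
width at 28 (size 2, align 2) → ends 30
layer at 30 (size 1, align 1) → ends 31
channels at 31 (size 16, align 1) → ends 47
pad 1 to align 4 for height
height at 48 (size 4, align 4) → ends 52
tail pad 4 to reach multiple of 8
total 56 bytes, alignment 8

56 bytes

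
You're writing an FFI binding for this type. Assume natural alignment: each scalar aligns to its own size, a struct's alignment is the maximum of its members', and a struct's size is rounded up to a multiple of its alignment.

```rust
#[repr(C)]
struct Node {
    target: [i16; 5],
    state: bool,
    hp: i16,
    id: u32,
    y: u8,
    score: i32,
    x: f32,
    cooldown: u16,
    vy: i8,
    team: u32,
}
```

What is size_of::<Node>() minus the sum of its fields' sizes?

7

target at 0 (size 10, align 2) → ends 10
state at 10 (size 1, align 1) → ends 11
pad 1 to align 2 for hp
hp at 12 (size 2, align 2) → ends 14
pad 2 to align 4 for id
id at 16 (size 4, align 4) → ends 20
y at 20 (size 1, align 1) → ends 21
pad 3 to align 4 for score
score at 24 (size 4, align 4) → ends 28
x at 28 (size 4, align 4) → ends 32
cooldown at 32 (size 2, align 2) → ends 34
vy at 34 (size 1, align 1) → ends 35
pad 1 to align 4 for team
team at 36 (size 4, align 4) → ends 40
total 40 bytes, alignment 4
data bytes 33, size 40 → padding 7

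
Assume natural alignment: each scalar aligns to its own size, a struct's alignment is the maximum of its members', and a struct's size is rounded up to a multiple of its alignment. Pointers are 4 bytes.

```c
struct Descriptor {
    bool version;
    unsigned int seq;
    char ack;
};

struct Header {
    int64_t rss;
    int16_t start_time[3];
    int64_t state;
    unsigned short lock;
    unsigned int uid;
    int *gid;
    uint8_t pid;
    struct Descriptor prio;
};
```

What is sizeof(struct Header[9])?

Descriptor: version at 0 (size 1, align 1) → ends 1; pad 3 to align 4 for seq; seq at 4 (size 4, align 4) → ends 8; ack at 8 (size 1, align 1) → ends 9; tail pad 3 to reach multiple of 4; total 12 bytes, alignment 4
rss at 0 (size 8, align 8) → ends 8
start_time at 8 (size 6, align 2) → ends 14
pad 2 to align 8 for state
state at 16 (size 8, align 8) → ends 24
lock at 24 (size 2, align 2) → ends 26
pad 2 to align 4 for uid
uid at 28 (size 4, align 4) → ends 32
gid at 32 (size 4, align 4) → ends 36
pid at 36 (size 1, align 1) → ends 37
pad 3 to align 4 for prio
prio at 40 (size 12, align 4) → ends 52
tail pad 4 to reach multiple of 8
total 56 bytes, alignment 8
array of 9: 9 × 56 = 504

504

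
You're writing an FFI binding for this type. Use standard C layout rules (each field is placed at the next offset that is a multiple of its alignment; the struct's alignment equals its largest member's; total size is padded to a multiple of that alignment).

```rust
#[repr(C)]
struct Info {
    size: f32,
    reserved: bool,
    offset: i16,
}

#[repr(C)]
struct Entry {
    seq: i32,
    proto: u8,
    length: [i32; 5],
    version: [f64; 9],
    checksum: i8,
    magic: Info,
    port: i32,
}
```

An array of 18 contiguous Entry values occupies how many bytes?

2160

Info: 0..4  size  (4B, 4-aligned); 4..5  reserved  (1B, 1-aligned); 5..6  -- padding (1B); 6..8  offset  (2B, 2-aligned); sizeof = 8, alignof = 4
0..4  seq  (4B, 4-aligned)
4..5  proto  (1B, 1-aligned)
5..8  -- padding (3B)
8..28  length  (20B, 4-aligned)
28..32  -- padding (4B)
32..104  version  (72B, 8-aligned)
104..105  checksum  (1B, 1-aligned)
105..108  -- padding (3B)
108..116  magic  (8B, 4-aligned)
116..120  port  (4B, 4-aligned)
sizeof = 120, alignof = 8
array of 18: 18 × 120 = 2160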